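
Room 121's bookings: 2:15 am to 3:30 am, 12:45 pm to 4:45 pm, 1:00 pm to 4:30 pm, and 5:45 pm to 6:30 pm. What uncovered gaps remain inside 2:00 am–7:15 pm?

2:00 am–2:15 am, 3:30 am–12:45 pm, 4:45 pm–5:45 pm, 6:30 pm–7:15 pm

Covered (merged): 2:15 am–3:30 am, 12:45 pm–4:45 pm, 5:45 pm–6:30 pm.
Uncovered inside 2:00 am–7:15 pm: 2:00 am–2:15 am, 3:30 am–12:45 pm, 4:45 pm–5:45 pm, 6:30 pm–7:15 pm.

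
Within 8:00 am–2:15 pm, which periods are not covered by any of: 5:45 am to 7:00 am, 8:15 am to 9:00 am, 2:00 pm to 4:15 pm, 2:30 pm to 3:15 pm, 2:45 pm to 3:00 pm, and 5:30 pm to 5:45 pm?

After merging, the occupied span is 5:45 am-7:00 am, 8:15 am-9:00 am, 2:00 pm-4:15 pm, 5:30 pm-5:45 pm.
Gaps within 8:00 am-2:15 pm: 8:00 am-8:15 am, 9:00 am-2:00 pm.

8:00 am-8:15 am, 9:00 am-2:00 pm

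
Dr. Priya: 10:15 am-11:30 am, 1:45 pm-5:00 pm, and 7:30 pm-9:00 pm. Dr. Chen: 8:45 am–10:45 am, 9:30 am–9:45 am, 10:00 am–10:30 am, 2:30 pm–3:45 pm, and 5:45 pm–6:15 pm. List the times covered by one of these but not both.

B, merged: 8:45 am-10:45 am, 2:30 pm-3:45 pm, 5:45 pm-6:15 pm.
A but not B: 10:45 am-11:30 am, 1:45 pm-2:30 pm, 3:45 pm-5:00 pm, 7:30 pm-9:00 pm.
B but not A: 8:45 am-10:15 am, 5:45 pm-6:15 pm.
Combining gives A △ B.

8:45 am-10:15 am, 10:45 am-11:30 am, 1:45 pm-2:30 pm, 3:45 pm-5:00 pm, 5:45 pm-6:15 pm, 7:30 pm-9:00 pm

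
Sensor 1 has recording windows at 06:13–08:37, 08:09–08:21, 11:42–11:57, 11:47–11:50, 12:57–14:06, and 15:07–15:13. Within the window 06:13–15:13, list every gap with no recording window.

After merging, the occupied span is 06:13–08:37, 11:42–11:57, 12:57–14:06, 15:07–15:13.
Uncovered inside 06:13–15:13: 08:37–11:42, 11:57–12:57, 14:06–15:07.

08:37–11:42, 11:57–12:57, 14:06–15:07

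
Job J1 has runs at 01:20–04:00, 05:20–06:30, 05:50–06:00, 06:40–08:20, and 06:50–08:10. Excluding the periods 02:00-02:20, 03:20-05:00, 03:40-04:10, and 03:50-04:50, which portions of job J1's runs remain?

01:20–02:00, 02:20–03:20, 05:20–06:30, 06:40–08:20

A, merged: 01:20–04:00, 05:20–06:30, 06:40–08:20.
B, merged: 02:00–02:20, 03:20–05:00.
01:20–04:00 \ B = 01:20–02:00, 02:20–03:20.
05:20–06:30: nothing removed.
06:40–08:20: nothing removed.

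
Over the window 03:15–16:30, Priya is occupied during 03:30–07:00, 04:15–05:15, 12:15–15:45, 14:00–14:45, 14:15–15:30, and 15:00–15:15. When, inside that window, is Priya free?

03:15–03:30, 07:00–12:15, 15:45–16:30

After merging, the occupied span is 03:30–07:00, 12:15–15:45.
Gaps within 03:15–16:30: 03:15–03:30, 07:00–12:15, 15:45–16:30.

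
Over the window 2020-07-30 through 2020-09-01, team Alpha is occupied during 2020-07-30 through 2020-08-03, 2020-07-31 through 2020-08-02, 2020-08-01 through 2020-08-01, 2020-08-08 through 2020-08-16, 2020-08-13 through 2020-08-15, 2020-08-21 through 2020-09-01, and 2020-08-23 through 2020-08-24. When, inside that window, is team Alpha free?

The merged coverage is 2020-07-30 through 2020-08-03, 2020-08-08 through 2020-08-16, 2020-08-21 through 2020-09-01.
Complement within 2020-07-30 through 2020-09-01: 2020-08-04 through 2020-08-07, 2020-08-17 through 2020-08-20.

2020-08-04 through 2020-08-07, 2020-08-17 through 2020-08-20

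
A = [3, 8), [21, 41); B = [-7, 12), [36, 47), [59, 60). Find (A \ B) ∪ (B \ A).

[-7, 3) ∪ [8, 12) ∪ [21, 36) ∪ [41, 47) ∪ [59, 60)

Only in the first: [21, 36).
Only in the second: [-7, 3), [8, 12), [41, 47), [59, 60).
Together these are the periods covered by exactly one.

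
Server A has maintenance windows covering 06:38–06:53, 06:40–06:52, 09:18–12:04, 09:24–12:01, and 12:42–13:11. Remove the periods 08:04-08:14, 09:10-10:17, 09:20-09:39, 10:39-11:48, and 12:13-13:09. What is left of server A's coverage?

06:38-06:53, 10:17-10:39, 11:48-12:04, 13:09-13:11

Merge the first list: 06:38-06:53, 09:18-12:04, 12:42-13:11.
Merge the second list: 08:04-08:14, 09:10-10:17, 10:39-11:48, 12:13-13:09.
06:38-06:53 is untouched.
09:18-12:04 with B removed leaves 10:17-10:39, 11:48-12:04.
12:42-13:11 with B removed leaves 13:09-13:11.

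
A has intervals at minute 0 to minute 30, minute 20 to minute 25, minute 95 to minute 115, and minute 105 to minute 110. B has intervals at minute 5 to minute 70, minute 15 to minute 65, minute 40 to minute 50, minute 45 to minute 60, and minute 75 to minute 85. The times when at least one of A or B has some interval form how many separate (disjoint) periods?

First set merges to minute 0 to minute 30, minute 95 to minute 115.
Second set merges to minute 5 to minute 70, minute 75 to minute 85.
A ∪ B = minute 0 to minute 70, minute 75 to minute 85, minute 95 to minute 115.
That is 3 disjoint pieces.

3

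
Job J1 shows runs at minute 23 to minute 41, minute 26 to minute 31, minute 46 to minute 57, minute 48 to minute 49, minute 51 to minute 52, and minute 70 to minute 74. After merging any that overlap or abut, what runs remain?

minute 23 to minute 41, minute 46 to minute 57, minute 70 to minute 74

minute 26 to minute 31 overlaps/touches minute 23 to minute 41 → extend to minute 23 to minute 41.
minute 46 to minute 57 is disjoint → start new block.
minute 48 to minute 49 overlaps/touches minute 46 to minute 57 → extend to minute 46 to minute 57.
minute 51 to minute 52 overlaps/touches minute 46 to minute 57 → extend to minute 46 to minute 57.
minute 70 to minute 74 is disjoint → start new block.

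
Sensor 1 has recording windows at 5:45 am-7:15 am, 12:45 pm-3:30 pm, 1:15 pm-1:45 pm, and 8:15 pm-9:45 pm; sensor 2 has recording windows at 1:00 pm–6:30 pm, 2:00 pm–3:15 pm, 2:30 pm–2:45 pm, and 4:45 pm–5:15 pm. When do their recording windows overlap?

First set merges to 5:45 am-7:15 am, 12:45 pm-3:30 pm, 8:15 pm-9:45 pm.
Second set merges to 1:00 pm-6:30 pm.
5:45 am-7:15 am meets no B interval.
12:45 pm-3:30 pm ∩ B → 1:00 pm-3:30 pm.
8:15 pm-9:45 pm meets no B interval.

1:00 pm-3:30 pm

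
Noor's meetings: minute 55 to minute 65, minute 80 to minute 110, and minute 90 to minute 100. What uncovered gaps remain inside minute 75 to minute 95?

minute 75 to minute 80

After merging, the occupied span is minute 55 to minute 65, minute 80 to minute 110.
Complement within minute 75 to minute 95: minute 75 to minute 80.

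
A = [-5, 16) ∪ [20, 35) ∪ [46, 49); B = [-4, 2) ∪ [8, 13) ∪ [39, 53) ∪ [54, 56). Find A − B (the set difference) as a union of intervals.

[-5, -4) ∪ [2, 8) ∪ [13, 16) ∪ [20, 35)

[-5, 16) \ B = [-5, -4), [2, 8), [13, 16).
[20, 35): nothing removed.
[46, 49): entirely removed.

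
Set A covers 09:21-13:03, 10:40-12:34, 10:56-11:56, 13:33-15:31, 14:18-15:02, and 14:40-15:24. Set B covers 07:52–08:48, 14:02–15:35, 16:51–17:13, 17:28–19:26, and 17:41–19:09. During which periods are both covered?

14:02–15:31

First set merges to 09:21–13:03, 13:33–15:31.
Second set merges to 07:52–08:48, 14:02–15:35, 16:51–17:13, 17:28–19:26.
09:21–13:03: no overlap with the second set.
13:33–15:31 meets the second set on 14:02–15:31.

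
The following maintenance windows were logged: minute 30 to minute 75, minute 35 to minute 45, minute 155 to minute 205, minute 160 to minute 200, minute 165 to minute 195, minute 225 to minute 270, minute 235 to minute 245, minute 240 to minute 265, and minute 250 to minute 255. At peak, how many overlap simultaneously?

3

At minute 165, 3 of the intervals are simultaneously active.
No point has more.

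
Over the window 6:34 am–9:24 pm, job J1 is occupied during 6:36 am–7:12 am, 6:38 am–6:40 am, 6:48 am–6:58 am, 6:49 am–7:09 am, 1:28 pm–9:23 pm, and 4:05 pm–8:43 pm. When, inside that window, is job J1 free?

Covered (merged): 6:36 am–7:12 am, 1:28 pm–9:23 pm.
Gaps within 6:34 am–9:24 pm: 6:34 am–6:36 am, 7:12 am–1:28 pm, 9:23 pm–9:24 pm.

6:34 am–6:36 am, 7:12 am–1:28 pm, 9:23 pm–9:24 pm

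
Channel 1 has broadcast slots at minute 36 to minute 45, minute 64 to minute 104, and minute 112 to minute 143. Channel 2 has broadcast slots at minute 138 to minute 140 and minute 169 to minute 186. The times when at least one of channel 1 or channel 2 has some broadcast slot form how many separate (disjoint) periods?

A ∪ B = minute 36 to minute 45, minute 64 to minute 104, minute 112 to minute 143, minute 169 to minute 186.
That is 4 disjoint pieces.

4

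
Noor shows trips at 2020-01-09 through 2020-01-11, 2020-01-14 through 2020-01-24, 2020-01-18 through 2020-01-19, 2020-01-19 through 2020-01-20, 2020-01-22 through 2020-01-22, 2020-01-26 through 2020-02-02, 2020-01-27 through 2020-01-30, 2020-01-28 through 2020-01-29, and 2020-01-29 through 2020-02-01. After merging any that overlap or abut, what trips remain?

2020-01-14 through 2020-01-24 is disjoint → start new block.
2020-01-18 through 2020-01-19 overlaps/touches 2020-01-14 through 2020-01-24 → extend to 2020-01-14 through 2020-01-24.
2020-01-19 through 2020-01-20 overlaps/touches 2020-01-14 through 2020-01-24 → extend to 2020-01-14 through 2020-01-24.
2020-01-22 through 2020-01-22 overlaps/touches 2020-01-14 through 2020-01-24 → extend to 2020-01-14 through 2020-01-24.
2020-01-26 through 2020-02-02 is disjoint → start new block.
2020-01-27 through 2020-01-30 overlaps/touches 2020-01-26 through 2020-02-02 → extend to 2020-01-26 through 2020-02-02.
2020-01-28 through 2020-01-29 overlaps/touches 2020-01-26 through 2020-02-02 → extend to 2020-01-26 through 2020-02-02.
2020-01-29 through 2020-02-01 overlaps/touches 2020-01-26 through 2020-02-02 → extend to 2020-01-26 through 2020-02-02.

2020-01-09 through 2020-01-11, 2020-01-14 through 2020-01-24, 2020-01-26 through 2020-02-02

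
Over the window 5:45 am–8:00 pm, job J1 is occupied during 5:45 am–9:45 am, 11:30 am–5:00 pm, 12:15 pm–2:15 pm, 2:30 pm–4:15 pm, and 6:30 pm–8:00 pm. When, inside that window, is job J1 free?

The merged coverage is 5:45 am–9:45 am, 11:30 am–5:00 pm, 6:30 pm–8:00 pm.
Complement within 5:45 am–8:00 pm: 9:45 am–11:30 am, 5:00 pm–6:30 pm.

9:45 am–11:30 am, 5:00 pm–6:30 pm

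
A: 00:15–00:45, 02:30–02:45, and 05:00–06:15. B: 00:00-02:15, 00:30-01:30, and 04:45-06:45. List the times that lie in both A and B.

Merge the second list: 00:00–02:15, 04:45–06:45.
00:15–00:45 ∩ B → 00:15–00:45.
02:30–02:45 meets no B interval.
05:00–06:15 ∩ B → 05:00–06:15.

00:15–00:45, 05:00–06:15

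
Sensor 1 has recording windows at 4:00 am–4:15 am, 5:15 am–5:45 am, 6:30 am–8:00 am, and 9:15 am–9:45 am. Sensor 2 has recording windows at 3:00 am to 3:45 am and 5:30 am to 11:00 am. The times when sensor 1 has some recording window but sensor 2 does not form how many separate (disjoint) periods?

A \ B = 4:00 am–4:15 am, 5:15 am–5:30 am.
That is 2 disjoint pieces.

2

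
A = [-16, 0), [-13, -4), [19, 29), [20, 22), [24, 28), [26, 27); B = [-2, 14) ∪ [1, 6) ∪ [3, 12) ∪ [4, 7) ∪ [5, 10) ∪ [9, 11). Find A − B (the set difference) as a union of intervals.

A, merged: [-16, 0), [19, 29).
B, merged: [-2, 14).
[-16, 0) with B removed leaves [-16, -2).
[19, 29) is untouched.

[-16, -2) ∪ [19, 29)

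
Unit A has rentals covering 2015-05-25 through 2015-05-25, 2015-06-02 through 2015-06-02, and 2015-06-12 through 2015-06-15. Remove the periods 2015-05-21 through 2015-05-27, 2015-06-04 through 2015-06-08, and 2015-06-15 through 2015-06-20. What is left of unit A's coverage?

2015-05-25 through 2015-05-25 lies entirely inside B → drops out.
2015-06-02 through 2015-06-02 is untouched.
2015-06-12 through 2015-06-15 with B removed leaves 2015-06-12 through 2015-06-14.

2015-06-02 through 2015-06-02, 2015-06-12 through 2015-06-14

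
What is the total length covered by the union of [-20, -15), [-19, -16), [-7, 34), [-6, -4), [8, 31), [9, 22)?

Merged: [-20, -15), [-7, 34).
Lengths: 5 + 41 = 46.

46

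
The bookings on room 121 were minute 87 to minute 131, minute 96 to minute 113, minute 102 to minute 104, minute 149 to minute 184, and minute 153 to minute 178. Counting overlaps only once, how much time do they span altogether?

Merged: minute 87 to minute 131, minute 149 to minute 184.
Lengths: 44 minutes + 35 minutes = 79 minutes.

79 minutes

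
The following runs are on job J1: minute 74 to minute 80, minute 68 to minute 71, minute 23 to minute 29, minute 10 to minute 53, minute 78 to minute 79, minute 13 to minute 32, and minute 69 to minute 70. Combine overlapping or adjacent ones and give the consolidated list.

Sort by start: minute 10 to minute 53, minute 13 to minute 32, minute 23 to minute 29, minute 68 to minute 71, minute 69 to minute 70, minute 74 to minute 80, minute 78 to minute 79.
minute 13 to minute 32 overlaps/touches minute 10 to minute 53 → extend to minute 10 to minute 53.
minute 23 to minute 29 overlaps/touches minute 10 to minute 53 → extend to minute 10 to minute 53.
minute 68 to minute 71 is disjoint → start new block.
minute 69 to minute 70 overlaps/touches minute 68 to minute 71 → extend to minute 68 to minute 71.
minute 74 to minute 80 is disjoint → start new block.
minute 78 to minute 79 overlaps/touches minute 74 to minute 80 → extend to minute 74 to minute 80.

minute 10 to minute 53, minute 68 to minute 71, minute 74 to minute 80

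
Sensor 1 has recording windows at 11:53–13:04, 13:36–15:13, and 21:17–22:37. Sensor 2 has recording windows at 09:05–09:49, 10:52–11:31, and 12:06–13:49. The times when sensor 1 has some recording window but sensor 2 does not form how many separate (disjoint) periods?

3

A \ B = 11:53–12:06, 13:49–15:13, 21:17–22:37.
That is 3 disjoint pieces.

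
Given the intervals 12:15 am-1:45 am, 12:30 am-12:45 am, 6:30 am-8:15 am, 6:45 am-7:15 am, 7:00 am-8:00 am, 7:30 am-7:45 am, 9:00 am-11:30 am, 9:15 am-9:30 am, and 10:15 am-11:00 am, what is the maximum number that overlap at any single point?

3

At 7:00 am, 3 of the intervals are simultaneously active.
No point has more.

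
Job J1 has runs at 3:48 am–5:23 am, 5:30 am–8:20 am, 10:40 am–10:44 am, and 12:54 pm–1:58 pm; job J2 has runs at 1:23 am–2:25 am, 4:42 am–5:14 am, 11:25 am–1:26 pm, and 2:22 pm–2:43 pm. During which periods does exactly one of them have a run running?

1:23 am–2:25 am, 3:48 am–4:42 am, 5:14 am–5:23 am, 5:30 am–8:20 am, 10:40 am–10:44 am, 11:25 am–12:54 pm, 1:26 pm–1:58 pm, 2:22 pm–2:43 pm

A \ B = 3:48 am–4:42 am, 5:14 am–5:23 am, 5:30 am–8:20 am, 10:40 am–10:44 am, 1:26 pm–1:58 pm.
B \ A = 1:23 am–2:25 am, 11:25 am–12:54 pm, 2:22 pm–2:43 pm.
Union of the two gives the symmetric difference.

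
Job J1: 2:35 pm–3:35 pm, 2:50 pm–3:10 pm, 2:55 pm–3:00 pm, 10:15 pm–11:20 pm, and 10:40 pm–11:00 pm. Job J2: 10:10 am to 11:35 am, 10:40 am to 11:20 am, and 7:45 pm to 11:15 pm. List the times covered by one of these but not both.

A, merged: 2:35 pm–3:35 pm, 10:15 pm–11:20 pm.
B, merged: 10:10 am–11:35 am, 7:45 pm–11:15 pm.
A \ B = 2:35 pm–3:35 pm, 11:15 pm–11:20 pm.
B \ A = 10:10 am–11:35 am, 7:45 pm–10:15 pm.
Union of the two gives the symmetric difference.

10:10 am–11:35 am, 2:35 pm–3:35 pm, 7:45 pm–10:15 pm, 11:15 pm–11:20 pm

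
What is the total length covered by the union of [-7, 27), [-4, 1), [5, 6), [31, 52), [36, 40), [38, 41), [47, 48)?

55

Merged: [-7, 27), [31, 52).
Lengths: 34 + 21 = 55.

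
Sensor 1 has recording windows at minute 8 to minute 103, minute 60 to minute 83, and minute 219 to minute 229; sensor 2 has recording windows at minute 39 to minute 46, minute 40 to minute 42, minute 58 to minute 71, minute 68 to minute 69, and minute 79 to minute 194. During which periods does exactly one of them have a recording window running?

minute 8 to minute 39, minute 46 to minute 58, minute 71 to minute 79, minute 103 to minute 194, minute 219 to minute 229

Merge the first list: minute 8 to minute 103, minute 219 to minute 229.
Merge the second list: minute 39 to minute 46, minute 58 to minute 71, minute 79 to minute 194.
Only in the first: minute 8 to minute 39, minute 46 to minute 58, minute 71 to minute 79, minute 219 to minute 229.
Only in the second: minute 103 to minute 194.
Together these are the periods covered by exactly one.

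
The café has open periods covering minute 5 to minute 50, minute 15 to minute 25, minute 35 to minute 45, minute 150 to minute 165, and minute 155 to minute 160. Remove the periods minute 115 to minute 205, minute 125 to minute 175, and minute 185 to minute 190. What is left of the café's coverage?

minute 5 to minute 50

First set merges to minute 5 to minute 50, minute 150 to minute 165.
Second set merges to minute 115 to minute 205.
minute 5 to minute 50: nothing removed.
minute 150 to minute 165: entirely removed.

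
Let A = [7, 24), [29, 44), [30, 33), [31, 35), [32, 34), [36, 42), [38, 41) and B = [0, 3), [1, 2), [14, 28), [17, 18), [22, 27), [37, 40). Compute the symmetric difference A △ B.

[0, 3) ∪ [7, 14) ∪ [24, 28) ∪ [29, 37) ∪ [40, 44)

First set merges to [7, 24), [29, 44).
Second set merges to [0, 3), [14, 28), [37, 40).
A but not B: [7, 14), [29, 37), [40, 44).
B but not A: [0, 3), [24, 28).
Combining gives A △ B.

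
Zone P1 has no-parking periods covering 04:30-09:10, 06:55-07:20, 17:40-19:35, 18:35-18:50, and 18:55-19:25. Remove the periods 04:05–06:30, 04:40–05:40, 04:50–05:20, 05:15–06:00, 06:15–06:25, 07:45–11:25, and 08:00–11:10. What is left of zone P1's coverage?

06:30–07:45, 17:40–19:35

Merge the first list: 04:30–09:10, 17:40–19:35.
Merge the second list: 04:05–06:30, 07:45–11:25.
04:30–09:10 \ B = 06:30–07:45.
17:40–19:35: nothing removed.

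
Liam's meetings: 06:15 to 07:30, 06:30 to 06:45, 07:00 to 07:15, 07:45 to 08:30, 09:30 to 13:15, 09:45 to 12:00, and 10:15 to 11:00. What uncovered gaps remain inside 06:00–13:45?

Covered (merged): 06:15–07:30, 07:45–08:30, 09:30–13:15.
Gaps within 06:00–13:45: 06:00–06:15, 07:30–07:45, 08:30–09:30, 13:15–13:45.

06:00–06:15, 07:30–07:45, 08:30–09:30, 13:15–13:45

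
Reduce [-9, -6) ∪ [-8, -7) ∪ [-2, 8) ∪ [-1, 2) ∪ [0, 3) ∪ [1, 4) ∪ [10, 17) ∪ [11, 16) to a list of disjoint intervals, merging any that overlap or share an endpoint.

[-9, -6) ∪ [-2, 8) ∪ [10, 17)

[-8, -7) overlaps/touches [-9, -6) → extend to [-9, -6).
[-2, 8) is disjoint → start new block.
[-1, 2) overlaps/touches [-2, 8) → extend to [-2, 8).
[0, 3) overlaps/touches [-2, 8) → extend to [-2, 8).
[1, 4) overlaps/touches [-2, 8) → extend to [-2, 8).
[10, 17) is disjoint → start new block.
[11, 16) overlaps/touches [10, 17) → extend to [10, 17).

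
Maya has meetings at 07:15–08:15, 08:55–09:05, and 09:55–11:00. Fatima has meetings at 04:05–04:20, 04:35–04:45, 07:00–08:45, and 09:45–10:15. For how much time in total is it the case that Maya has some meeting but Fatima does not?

55 min

A \ B = 08:55–09:05, 10:15–11:00.
Total: 10 min + 45 min = 55 min.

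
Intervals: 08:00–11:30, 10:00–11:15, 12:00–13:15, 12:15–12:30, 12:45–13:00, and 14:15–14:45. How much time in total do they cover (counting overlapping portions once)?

5 h 15 min

Merged: 08:00-11:30, 12:00-13:15, 14:15-14:45.
Lengths: 3 h 30 min + 1 h 15 min + 30 min = 5 h 15 min.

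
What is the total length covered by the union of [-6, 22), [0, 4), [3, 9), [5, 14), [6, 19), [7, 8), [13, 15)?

28

Merged: [-6, 22).
Length: 28.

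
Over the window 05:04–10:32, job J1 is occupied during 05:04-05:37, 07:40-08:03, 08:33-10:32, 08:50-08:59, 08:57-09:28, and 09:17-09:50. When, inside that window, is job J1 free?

05:37–07:40, 08:03–08:33

Covered (merged): 05:04–05:37, 07:40–08:03, 08:33–10:32.
Uncovered inside 05:04–10:32: 05:37–07:40, 08:03–08:33.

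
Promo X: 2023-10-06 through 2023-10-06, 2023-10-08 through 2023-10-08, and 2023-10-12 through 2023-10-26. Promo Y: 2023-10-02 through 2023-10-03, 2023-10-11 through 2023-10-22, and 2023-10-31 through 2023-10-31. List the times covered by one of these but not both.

A but not B: 2023-10-06 through 2023-10-06, 2023-10-08 through 2023-10-08, 2023-10-23 through 2023-10-26.
B but not A: 2023-10-02 through 2023-10-03, 2023-10-11 through 2023-10-11, 2023-10-31 through 2023-10-31.
Combining gives A △ B.

2023-10-02 through 2023-10-03, 2023-10-06 through 2023-10-06, 2023-10-08 through 2023-10-08, 2023-10-11 through 2023-10-11, 2023-10-23 through 2023-10-26, 2023-10-31 through 2023-10-31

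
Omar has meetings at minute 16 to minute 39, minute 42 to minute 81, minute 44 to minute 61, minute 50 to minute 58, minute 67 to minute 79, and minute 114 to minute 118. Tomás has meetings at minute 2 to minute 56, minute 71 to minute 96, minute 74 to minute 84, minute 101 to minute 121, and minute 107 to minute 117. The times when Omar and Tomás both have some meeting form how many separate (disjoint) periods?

4

Merge the first list: minute 16 to minute 39, minute 42 to minute 81, minute 114 to minute 118.
Merge the second list: minute 2 to minute 56, minute 71 to minute 96, minute 101 to minute 121.
A ∩ B = minute 16 to minute 39, minute 42 to minute 56, minute 71 to minute 81, minute 114 to minute 118.
That is 4 disjoint pieces.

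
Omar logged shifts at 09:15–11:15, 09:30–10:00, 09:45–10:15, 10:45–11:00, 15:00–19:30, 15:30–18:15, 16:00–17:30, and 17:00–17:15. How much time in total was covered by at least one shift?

Merged: 09:15–11:15, 15:00–19:30.
Lengths: 2 h + 4 h 30 min = 6 h 30 min.

6 h 30 min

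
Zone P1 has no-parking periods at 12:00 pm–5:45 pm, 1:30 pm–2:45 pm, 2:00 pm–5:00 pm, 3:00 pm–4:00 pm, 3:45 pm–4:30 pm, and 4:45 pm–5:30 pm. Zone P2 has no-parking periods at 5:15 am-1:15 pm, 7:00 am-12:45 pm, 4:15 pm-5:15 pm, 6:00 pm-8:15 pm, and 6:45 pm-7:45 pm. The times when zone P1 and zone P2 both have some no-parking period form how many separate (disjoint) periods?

First set merges to 12:00 pm–5:45 pm.
Second set merges to 5:15 am–1:15 pm, 4:15 pm–5:15 pm, 6:00 pm–8:15 pm.
A ∩ B = 12:00 pm–1:15 pm, 4:15 pm–5:15 pm.
That is 2 disjoint pieces.

2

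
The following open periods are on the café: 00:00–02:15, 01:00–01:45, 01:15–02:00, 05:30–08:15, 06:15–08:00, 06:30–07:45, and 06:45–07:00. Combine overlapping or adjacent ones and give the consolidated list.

00:00-02:15, 05:30-08:15

01:00-01:45 overlaps/touches 00:00-02:15 → extend to 00:00-02:15.
01:15-02:00 overlaps/touches 00:00-02:15 → extend to 00:00-02:15.
05:30-08:15 is disjoint → start new block.
06:15-08:00 overlaps/touches 05:30-08:15 → extend to 05:30-08:15.
06:30-07:45 overlaps/touches 05:30-08:15 → extend to 05:30-08:15.
06:45-07:00 overlaps/touches 05:30-08:15 → extend to 05:30-08:15.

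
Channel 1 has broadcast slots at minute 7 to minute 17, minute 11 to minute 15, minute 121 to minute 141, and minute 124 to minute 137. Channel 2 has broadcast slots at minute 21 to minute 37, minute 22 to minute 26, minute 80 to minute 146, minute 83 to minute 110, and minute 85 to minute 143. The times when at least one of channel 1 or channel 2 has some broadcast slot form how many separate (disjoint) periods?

3

A, merged: minute 7 to minute 17, minute 121 to minute 141.
B, merged: minute 21 to minute 37, minute 80 to minute 146.
A ∪ B = minute 7 to minute 17, minute 21 to minute 37, minute 80 to minute 146.
That is 3 disjoint pieces.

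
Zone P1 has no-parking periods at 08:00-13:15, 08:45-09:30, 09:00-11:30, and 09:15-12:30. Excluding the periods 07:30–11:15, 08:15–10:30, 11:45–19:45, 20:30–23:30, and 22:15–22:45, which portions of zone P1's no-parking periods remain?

First set merges to 08:00–13:15.
Second set merges to 07:30–11:15, 11:45–19:45, 20:30–23:30.
08:00–13:15 minus B → 11:15–11:45.

11:15–11:45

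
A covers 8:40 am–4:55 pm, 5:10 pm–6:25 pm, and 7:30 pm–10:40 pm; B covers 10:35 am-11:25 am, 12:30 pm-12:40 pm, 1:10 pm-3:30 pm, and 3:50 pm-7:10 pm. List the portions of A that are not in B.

8:40 am–4:55 pm \ B = 8:40 am–10:35 am, 11:25 am–12:30 pm, 12:40 pm–1:10 pm, 3:30 pm–3:50 pm.
5:10 pm–6:25 pm: entirely removed.
7:30 pm–10:40 pm: nothing removed.

8:40 am–10:35 am, 11:25 am–12:30 pm, 12:40 pm–1:10 pm, 3:30 pm–3:50 pm, 7:30 pm–10:40 pm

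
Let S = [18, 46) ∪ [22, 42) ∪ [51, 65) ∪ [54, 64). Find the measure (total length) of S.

42

Merged: [18, 46), [51, 65).
Lengths: 28 + 14 = 42.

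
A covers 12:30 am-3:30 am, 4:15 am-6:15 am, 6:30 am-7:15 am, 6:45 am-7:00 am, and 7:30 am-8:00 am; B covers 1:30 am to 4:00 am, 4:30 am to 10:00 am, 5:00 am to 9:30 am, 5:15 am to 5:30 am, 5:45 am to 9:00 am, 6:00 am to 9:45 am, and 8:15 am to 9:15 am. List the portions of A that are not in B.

12:30 am–1:30 am, 4:15 am–4:30 am

Merge the first list: 12:30 am–3:30 am, 4:15 am–6:15 am, 6:30 am–7:15 am, 7:30 am–8:00 am.
Merge the second list: 1:30 am–4:00 am, 4:30 am–10:00 am.
12:30 am–3:30 am \ B = 12:30 am–1:30 am.
4:15 am–6:15 am \ B = 4:15 am–4:30 am.
6:30 am–7:15 am: entirely removed.
7:30 am–8:00 am: entirely removed.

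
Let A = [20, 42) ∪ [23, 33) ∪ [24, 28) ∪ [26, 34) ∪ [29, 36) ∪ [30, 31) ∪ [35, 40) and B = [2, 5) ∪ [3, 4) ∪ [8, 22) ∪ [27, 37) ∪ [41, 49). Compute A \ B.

Merge the first list: [20, 42).
Merge the second list: [2, 5), [8, 22), [27, 37), [41, 49).
[20, 42) with B removed leaves [22, 27), [37, 41).

[22, 27) ∪ [37, 41)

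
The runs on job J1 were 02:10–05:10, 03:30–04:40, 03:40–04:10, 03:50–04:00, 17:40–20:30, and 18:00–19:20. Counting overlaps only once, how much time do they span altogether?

5 h 50 min

Merged: 02:10-05:10, 17:40-20:30.
Lengths: 3 h + 2 h 50 min = 5 h 50 min.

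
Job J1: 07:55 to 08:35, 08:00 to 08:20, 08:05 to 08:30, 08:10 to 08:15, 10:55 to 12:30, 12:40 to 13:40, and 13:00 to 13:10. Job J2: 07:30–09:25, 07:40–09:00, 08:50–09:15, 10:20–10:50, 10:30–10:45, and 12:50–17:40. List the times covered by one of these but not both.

A, merged: 07:55-08:35, 10:55-12:30, 12:40-13:40.
B, merged: 07:30-09:25, 10:20-10:50, 12:50-17:40.
A \ B = 10:55-12:30, 12:40-12:50.
B \ A = 07:30-07:55, 08:35-09:25, 10:20-10:50, 13:40-17:40.
Union of the two gives the symmetric difference.

07:30-07:55, 08:35-09:25, 10:20-10:50, 10:55-12:30, 12:40-12:50, 13:40-17:40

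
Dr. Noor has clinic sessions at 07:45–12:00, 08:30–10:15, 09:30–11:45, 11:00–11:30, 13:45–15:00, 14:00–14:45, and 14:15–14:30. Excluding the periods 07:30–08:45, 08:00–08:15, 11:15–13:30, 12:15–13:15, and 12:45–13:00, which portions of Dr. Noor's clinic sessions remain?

First set merges to 07:45–12:00, 13:45–15:00.
Second set merges to 07:30–08:45, 11:15–13:30.
07:45–12:00 \ B = 08:45–11:15.
13:45–15:00: nothing removed.

08:45–11:15, 13:45–15:00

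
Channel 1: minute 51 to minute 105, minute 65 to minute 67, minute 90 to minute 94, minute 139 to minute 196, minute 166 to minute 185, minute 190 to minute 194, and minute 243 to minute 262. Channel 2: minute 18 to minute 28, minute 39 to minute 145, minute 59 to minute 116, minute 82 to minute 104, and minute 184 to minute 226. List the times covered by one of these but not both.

minute 18 to minute 28, minute 39 to minute 51, minute 105 to minute 139, minute 145 to minute 184, minute 196 to minute 226, minute 243 to minute 262

A, merged: minute 51 to minute 105, minute 139 to minute 196, minute 243 to minute 262.
B, merged: minute 18 to minute 28, minute 39 to minute 145, minute 184 to minute 226.
Only in the first: minute 145 to minute 184, minute 243 to minute 262.
Only in the second: minute 18 to minute 28, minute 39 to minute 51, minute 105 to minute 139, minute 196 to minute 226.
Together these are the periods covered by exactly one.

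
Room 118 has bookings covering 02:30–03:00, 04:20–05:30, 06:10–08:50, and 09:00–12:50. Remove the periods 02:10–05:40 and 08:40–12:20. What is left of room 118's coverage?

02:30-03:00: entirely removed.
04:20-05:30: entirely removed.
06:10-08:50 \ B = 06:10-08:40.
09:00-12:50 \ B = 12:20-12:50.

06:10-08:40, 12:20-12:50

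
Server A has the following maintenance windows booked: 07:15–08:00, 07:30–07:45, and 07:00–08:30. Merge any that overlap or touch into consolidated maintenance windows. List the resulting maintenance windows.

Sort by start: 07:00–08:30, 07:15–08:00, 07:30–07:45.
07:15–08:00 overlaps/touches 07:00–08:30 → extend to 07:00–08:30.
07:30–07:45 overlaps/touches 07:00–08:30 → extend to 07:00–08:30.

07:00–08:30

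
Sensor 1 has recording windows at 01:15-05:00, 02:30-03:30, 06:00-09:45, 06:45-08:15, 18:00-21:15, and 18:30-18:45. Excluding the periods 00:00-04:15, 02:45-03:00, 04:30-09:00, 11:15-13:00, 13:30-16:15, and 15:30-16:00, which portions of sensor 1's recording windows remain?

04:15–04:30, 09:00–09:45, 18:00–21:15

First set merges to 01:15–05:00, 06:00–09:45, 18:00–21:15.
Second set merges to 00:00–04:15, 04:30–09:00, 11:15–13:00, 13:30–16:15.
01:15–05:00 with B removed leaves 04:15–04:30.
06:00–09:45 with B removed leaves 09:00–09:45.
18:00–21:15 is untouched.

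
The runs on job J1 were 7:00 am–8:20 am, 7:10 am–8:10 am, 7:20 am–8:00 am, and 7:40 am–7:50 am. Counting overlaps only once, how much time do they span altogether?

1 h 20 min

Merged: 7:00 am–8:20 am.
Length: 1 h 20 min.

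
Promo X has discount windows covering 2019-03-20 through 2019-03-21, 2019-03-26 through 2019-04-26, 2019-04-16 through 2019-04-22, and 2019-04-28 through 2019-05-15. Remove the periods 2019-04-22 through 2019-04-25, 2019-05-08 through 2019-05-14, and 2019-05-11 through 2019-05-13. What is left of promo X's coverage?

First set merges to 2019-03-20 through 2019-03-21, 2019-03-26 through 2019-04-26, 2019-04-28 through 2019-05-15.
Second set merges to 2019-04-22 through 2019-04-25, 2019-05-08 through 2019-05-14.
2019-03-20 through 2019-03-21: nothing removed.
2019-03-26 through 2019-04-26 \ B = 2019-03-26 through 2019-04-21, 2019-04-26 through 2019-04-26.
2019-04-28 through 2019-05-15 \ B = 2019-04-28 through 2019-05-07, 2019-05-15 through 2019-05-15.

2019-03-20 through 2019-03-21, 2019-03-26 through 2019-04-21, 2019-04-26 through 2019-04-26, 2019-04-28 through 2019-05-07, 2019-05-15 through 2019-05-15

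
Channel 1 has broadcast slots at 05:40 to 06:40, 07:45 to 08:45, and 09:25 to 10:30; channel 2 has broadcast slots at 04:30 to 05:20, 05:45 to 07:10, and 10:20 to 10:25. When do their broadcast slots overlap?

05:40–06:40 overlaps B on 05:45–06:40.
07:45–08:45 falls entirely outside B.
09:25–10:30 overlaps B on 10:20–10:25.

05:45–06:40, 10:20–10:25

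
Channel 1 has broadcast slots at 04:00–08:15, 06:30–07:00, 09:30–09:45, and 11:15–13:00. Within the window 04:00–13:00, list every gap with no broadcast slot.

08:15–09:30, 09:45–11:15

Covered (merged): 04:00–08:15, 09:30–09:45, 11:15–13:00.
Complement within 04:00–13:00: 08:15–09:30, 09:45–11:15.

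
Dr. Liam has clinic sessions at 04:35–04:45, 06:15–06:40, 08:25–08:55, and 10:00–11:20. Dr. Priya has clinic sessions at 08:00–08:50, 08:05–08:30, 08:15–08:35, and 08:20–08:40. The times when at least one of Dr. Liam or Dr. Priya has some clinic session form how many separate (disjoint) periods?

4

Second set merges to 08:00–08:50.
A ∪ B = 04:35–04:45, 06:15–06:40, 08:00–08:55, 10:00–11:20.
That is 4 disjoint pieces.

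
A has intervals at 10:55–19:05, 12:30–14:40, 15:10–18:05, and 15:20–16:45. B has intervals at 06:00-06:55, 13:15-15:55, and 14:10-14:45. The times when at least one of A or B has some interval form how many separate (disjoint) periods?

First set merges to 10:55–19:05.
Second set merges to 06:00–06:55, 13:15–15:55.
A ∪ B = 06:00–06:55, 10:55–19:05.
That is 2 disjoint pieces.

2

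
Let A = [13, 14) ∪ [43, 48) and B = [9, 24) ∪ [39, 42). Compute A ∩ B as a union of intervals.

[13, 14)

[13, 14) ∩ B → [13, 14).
[43, 48) meets no B interval.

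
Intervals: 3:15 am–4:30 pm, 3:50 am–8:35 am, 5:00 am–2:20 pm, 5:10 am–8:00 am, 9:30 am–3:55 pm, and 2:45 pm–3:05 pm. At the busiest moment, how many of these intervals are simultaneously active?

4

At 5:10 am, 4 of the intervals are simultaneously active.
No point has more.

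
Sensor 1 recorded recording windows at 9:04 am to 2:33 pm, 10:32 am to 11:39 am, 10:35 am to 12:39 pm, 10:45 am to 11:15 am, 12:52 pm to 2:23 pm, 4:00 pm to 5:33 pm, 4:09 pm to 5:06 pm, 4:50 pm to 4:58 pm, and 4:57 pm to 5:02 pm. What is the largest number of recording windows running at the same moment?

4

Walk the sorted start/end points keeping a running depth.
The depth first hits 4 at 10:45 am.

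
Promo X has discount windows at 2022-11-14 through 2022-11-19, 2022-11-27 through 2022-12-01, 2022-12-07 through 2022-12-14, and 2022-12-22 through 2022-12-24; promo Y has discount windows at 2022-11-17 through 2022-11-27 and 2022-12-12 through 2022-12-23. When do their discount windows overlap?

2022-11-17 through 2022-11-19, 2022-11-27 through 2022-11-27, 2022-12-12 through 2022-12-14, 2022-12-22 through 2022-12-23

2022-11-14 through 2022-11-19 overlaps B on 2022-11-17 through 2022-11-19.
2022-11-27 through 2022-12-01 overlaps B on 2022-11-27 through 2022-11-27.
2022-12-07 through 2022-12-14 overlaps B on 2022-12-12 through 2022-12-14.
2022-12-22 through 2022-12-24 overlaps B on 2022-12-22 through 2022-12-23.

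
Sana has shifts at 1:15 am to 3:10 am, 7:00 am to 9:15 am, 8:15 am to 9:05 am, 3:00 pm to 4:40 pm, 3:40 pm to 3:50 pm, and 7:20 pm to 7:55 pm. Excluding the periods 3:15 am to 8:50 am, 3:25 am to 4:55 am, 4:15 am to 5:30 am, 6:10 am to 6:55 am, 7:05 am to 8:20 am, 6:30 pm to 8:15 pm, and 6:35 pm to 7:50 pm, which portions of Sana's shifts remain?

First set merges to 1:15 am–3:10 am, 7:00 am–9:15 am, 3:00 pm–4:40 pm, 7:20 pm–7:55 pm.
Second set merges to 3:15 am–8:50 am, 6:30 pm–8:15 pm.
1:15 am–3:10 am: no B overlap → unchanged.
7:00 am–9:15 am minus B → 8:50 am–9:15 am.
3:00 pm–4:40 pm: no B overlap → unchanged.
7:20 pm–7:55 pm: fully covered by B → removed.

1:15 am–3:10 am, 8:50 am–9:15 am, 3:00 pm–4:40 pm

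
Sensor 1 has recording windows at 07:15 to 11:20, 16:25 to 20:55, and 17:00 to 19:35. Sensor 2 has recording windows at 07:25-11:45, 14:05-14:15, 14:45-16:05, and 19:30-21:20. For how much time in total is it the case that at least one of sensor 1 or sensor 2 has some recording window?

A, merged: 07:15–11:20, 16:25–20:55.
A ∪ B = 07:15–11:45, 14:05–14:15, 14:45–16:05, 16:25–21:20.
Total: 4 h 30 min + 10 min + 1 h 20 min + 4 h 55 min = 10 h 55 min.

10 h 55 min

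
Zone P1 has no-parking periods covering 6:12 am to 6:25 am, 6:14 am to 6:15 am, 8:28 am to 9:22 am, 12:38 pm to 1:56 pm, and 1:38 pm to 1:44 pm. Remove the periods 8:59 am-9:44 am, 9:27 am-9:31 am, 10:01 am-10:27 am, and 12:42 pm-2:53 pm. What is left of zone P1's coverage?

6:12 am–6:25 am, 8:28 am–8:59 am, 12:38 pm–12:42 pm

A, merged: 6:12 am–6:25 am, 8:28 am–9:22 am, 12:38 pm–1:56 pm.
B, merged: 8:59 am–9:44 am, 10:01 am–10:27 am, 12:42 pm–2:53 pm.
6:12 am–6:25 am: no B overlap → unchanged.
8:28 am–9:22 am minus B → 8:28 am–8:59 am.
12:38 pm–1:56 pm minus B → 12:38 pm–12:42 pm.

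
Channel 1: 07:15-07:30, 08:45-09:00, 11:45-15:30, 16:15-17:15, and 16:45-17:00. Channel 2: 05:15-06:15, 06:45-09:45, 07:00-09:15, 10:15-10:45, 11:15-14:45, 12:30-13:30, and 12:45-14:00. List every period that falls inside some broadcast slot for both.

07:15-07:30, 08:45-09:00, 11:45-14:45

First set merges to 07:15-07:30, 08:45-09:00, 11:45-15:30, 16:15-17:15.
Second set merges to 05:15-06:15, 06:45-09:45, 10:15-10:45, 11:15-14:45.
07:15-07:30 ∩ B → 07:15-07:30.
08:45-09:00 ∩ B → 08:45-09:00.
11:45-15:30 ∩ B → 11:45-14:45.
16:15-17:15 meets no B interval.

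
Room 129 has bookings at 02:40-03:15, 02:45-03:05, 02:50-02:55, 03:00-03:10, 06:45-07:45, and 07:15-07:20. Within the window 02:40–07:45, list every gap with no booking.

After merging, the occupied span is 02:40–03:15, 06:45–07:45.
Complement within 02:40–07:45: 03:15–06:45.

03:15–06:45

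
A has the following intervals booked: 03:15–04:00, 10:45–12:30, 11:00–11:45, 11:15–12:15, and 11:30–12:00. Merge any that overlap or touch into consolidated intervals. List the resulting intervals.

10:45-12:30 is disjoint → start new block.
11:00-11:45 overlaps/touches 10:45-12:30 → extend to 10:45-12:30.
11:15-12:15 overlaps/touches 10:45-12:30 → extend to 10:45-12:30.
11:30-12:00 overlaps/touches 10:45-12:30 → extend to 10:45-12:30.

03:15-04:00, 10:45-12:30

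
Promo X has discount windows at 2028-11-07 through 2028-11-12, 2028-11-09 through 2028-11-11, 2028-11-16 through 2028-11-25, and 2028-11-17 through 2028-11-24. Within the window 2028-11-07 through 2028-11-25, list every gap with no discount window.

2028-11-13 through 2028-11-15

The merged coverage is 2028-11-07 through 2028-11-12, 2028-11-16 through 2028-11-25.
Uncovered inside 2028-11-07 through 2028-11-25: 2028-11-13 through 2028-11-15.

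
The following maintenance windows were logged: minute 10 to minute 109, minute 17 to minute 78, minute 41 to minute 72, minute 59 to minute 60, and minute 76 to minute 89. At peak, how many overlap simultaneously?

4

Walk the sorted start/end points keeping a running depth.
The depth first hits 4 at minute 59.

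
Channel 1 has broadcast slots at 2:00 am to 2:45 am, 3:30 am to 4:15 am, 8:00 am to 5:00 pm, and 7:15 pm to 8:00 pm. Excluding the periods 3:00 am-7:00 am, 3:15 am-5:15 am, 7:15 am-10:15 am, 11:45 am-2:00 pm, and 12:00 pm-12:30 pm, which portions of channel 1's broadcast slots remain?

Merge the second list: 3:00 am-7:00 am, 7:15 am-10:15 am, 11:45 am-2:00 pm.
2:00 am-2:45 am is untouched.
3:30 am-4:15 am lies entirely inside B → drops out.
8:00 am-5:00 pm with B removed leaves 10:15 am-11:45 am, 2:00 pm-5:00 pm.
7:15 pm-8:00 pm is untouched.

2:00 am-2:45 am, 10:15 am-11:45 am, 2:00 pm-5:00 pm, 7:15 pm-8:00 pm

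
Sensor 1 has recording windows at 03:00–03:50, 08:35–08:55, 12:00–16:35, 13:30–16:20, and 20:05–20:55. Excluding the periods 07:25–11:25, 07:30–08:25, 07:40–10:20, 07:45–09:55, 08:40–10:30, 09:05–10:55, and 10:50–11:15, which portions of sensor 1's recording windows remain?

03:00–03:50, 12:00–16:35, 20:05–20:55

A, merged: 03:00–03:50, 08:35–08:55, 12:00–16:35, 20:05–20:55.
B, merged: 07:25–11:25.
03:00–03:50: nothing removed.
08:35–08:55: entirely removed.
12:00–16:35: nothing removed.
20:05–20:55: nothing removed.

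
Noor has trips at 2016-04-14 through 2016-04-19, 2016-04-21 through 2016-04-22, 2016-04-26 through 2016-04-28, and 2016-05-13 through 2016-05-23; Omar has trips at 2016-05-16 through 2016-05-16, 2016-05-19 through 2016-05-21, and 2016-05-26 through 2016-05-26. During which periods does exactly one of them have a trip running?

2016-04-14 through 2016-04-19, 2016-04-21 through 2016-04-22, 2016-04-26 through 2016-04-28, 2016-05-13 through 2016-05-15, 2016-05-17 through 2016-05-18, 2016-05-22 through 2016-05-23, 2016-05-26 through 2016-05-26

A but not B: 2016-04-14 through 2016-04-19, 2016-04-21 through 2016-04-22, 2016-04-26 through 2016-04-28, 2016-05-13 through 2016-05-15, 2016-05-17 through 2016-05-18, 2016-05-22 through 2016-05-23.
B but not A: 2016-05-26 through 2016-05-26.
Combining gives A △ B.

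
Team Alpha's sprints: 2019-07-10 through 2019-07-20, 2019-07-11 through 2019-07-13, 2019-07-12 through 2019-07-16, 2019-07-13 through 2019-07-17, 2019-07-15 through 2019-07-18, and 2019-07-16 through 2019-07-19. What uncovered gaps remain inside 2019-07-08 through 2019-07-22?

Covered (merged): 2019-07-10 through 2019-07-20.
Uncovered inside 2019-07-08 through 2019-07-22: 2019-07-08 through 2019-07-09, 2019-07-21 through 2019-07-22.

2019-07-08 through 2019-07-09, 2019-07-21 through 2019-07-22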